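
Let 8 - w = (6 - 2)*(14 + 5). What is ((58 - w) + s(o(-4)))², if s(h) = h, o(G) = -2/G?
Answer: 64009/4 ≈ 16002.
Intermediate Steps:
w = -68 (w = 8 - (6 - 2)*(14 + 5) = 8 - 4*19 = 8 - 1*76 = 8 - 76 = -68)
((58 - w) + s(o(-4)))² = ((58 - 1*(-68)) - 2/(-4))² = ((58 + 68) - 2*(-¼))² = (126 + ½)² = (253/2)² = 64009/4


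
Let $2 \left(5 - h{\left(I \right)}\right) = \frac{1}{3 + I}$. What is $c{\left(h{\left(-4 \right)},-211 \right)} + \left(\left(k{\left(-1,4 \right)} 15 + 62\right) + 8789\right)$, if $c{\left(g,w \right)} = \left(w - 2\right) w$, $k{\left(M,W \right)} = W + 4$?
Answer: $53914$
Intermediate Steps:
$k{\left(M,W \right)} = 4 + W$
$h{\left(I \right)} = 5 - \frac{1}{2 \left(3 + I\right)}$
$c{\left(g,w \right)} = w \left(-2 + w\right)$ ($c{\left(g,w \right)} = \left(-2 + w\right) w = w \left(-2 + w\right)$)
$c{\left(h{\left(-4 \right)},-211 \right)} + \left(\left(k{\left(-1,4 \right)} 15 + 62\right) + 8789\right) = - 211 \left(-2 - 211\right) + \left(\left(\left(4 + 4\right) 15 + 62\right) + 8789\right) = \left(-211\right) \left(-213\right) + \left(\left(8 \cdot 15 + 62\right) + 8789\right) = 44943 + \left(\left(120 + 62\right) + 8789\right) = 44943 + \left(182 + 8789\right) = 44943 + 8971 = 53914$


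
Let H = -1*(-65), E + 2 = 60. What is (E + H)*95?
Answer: 11685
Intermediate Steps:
E = 58 (E = -2 + 60 = 58)
H = 65
(E + H)*95 = (58 + 65)*95 = 123*95 = 11685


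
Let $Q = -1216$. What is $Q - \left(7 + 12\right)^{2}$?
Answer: $-1577$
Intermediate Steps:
$Q - \left(7 + 12\right)^{2} = -1216 - \left(7 + 12\right)^{2} = -1216 - 19^{2} = -1216 - 361 = -1577$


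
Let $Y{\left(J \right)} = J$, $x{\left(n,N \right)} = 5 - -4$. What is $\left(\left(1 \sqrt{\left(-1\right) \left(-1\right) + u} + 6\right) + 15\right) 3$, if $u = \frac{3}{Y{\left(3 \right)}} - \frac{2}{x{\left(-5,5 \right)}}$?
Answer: $67$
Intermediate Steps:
$x{\left(n,N \right)} = 9$ ($x{\left(n,N \right)} = 5 + 4 = 9$)
$u = \frac{7}{9}$ ($u = \frac{3}{3} - \frac{2}{9} = 3 \cdot \frac{1}{3} - \frac{2}{9} = 1 - \frac{2}{9} = \frac{7}{9} \approx 0.77778$)
$\left(\left(1 \sqrt{\left(-1\right) \left(-1\right) + u} + 6\right) + 15\right) 3 = \left(\left(1 \sqrt{\left(-1\right) \left(-1\right) + \frac{7}{9}} + 6\right) + 15\right) 3 = \left(\left(1 \sqrt{1 + \frac{7}{9}} + 6\right) + 15\right) 3 = \left(\left(1 \sqrt{\frac{16}{9}} + 6\right) + 15\right) 3 = \left(\left(1 \cdot \frac{4}{3} + 6\right) + 15\right) 3 = \left(\left(\frac{4}{3} + 6\right) + 15\right) 3 = \left(\frac{22}{3} + 15\right) 3 = \frac{67}{3} \cdot 3 = 67$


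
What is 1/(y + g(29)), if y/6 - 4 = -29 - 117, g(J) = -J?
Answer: -1/881 ≈ -0.0011351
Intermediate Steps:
y = -852 (y = 24 + 6*(-29 - 117) = 24 + 6*(-146) = 24 - 876 = -852)
1/(y + g(29)) = 1/(-852 - 1*29) = 1/(-852 - 29) = 1/(-881) = -1/881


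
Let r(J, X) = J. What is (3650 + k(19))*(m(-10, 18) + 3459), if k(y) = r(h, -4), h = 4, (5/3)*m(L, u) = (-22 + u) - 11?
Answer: 12606300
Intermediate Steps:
m(L, u) = -99/5 + 3*u/5 (m(L, u) = 3*((-22 + u) - 11)/5 = 3*(-33 + u)/5 = -99/5 + 3*u/5)
k(y) = 4
(3650 + k(19))*(m(-10, 18) + 3459) = (3650 + 4)*((-99/5 + (3/5)*18) + 3459) = 3654*((-99/5 + 54/5) + 3459) = 3654*(-9 + 3459) = 3654*3450 = 12606300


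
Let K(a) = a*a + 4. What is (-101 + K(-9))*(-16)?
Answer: 256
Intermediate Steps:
K(a) = 4 + a**2 (K(a) = a**2 + 4 = 4 + a**2)
(-101 + K(-9))*(-16) = (-101 + (4 + (-9)**2))*(-16) = (-101 + (4 + 81))*(-16) = (-101 + 85)*(-16) = -16*(-16) = 256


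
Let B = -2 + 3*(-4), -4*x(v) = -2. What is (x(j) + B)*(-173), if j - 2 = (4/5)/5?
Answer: 4671/2 ≈ 2335.5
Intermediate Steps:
j = 54/25 (j = 2 + (4/5)/5 = 2 + (4*(1/5))*(1/5) = 2 + (4/5)*(1/5) = 2 + 4/25 = 54/25 ≈ 2.1600)
x(v) = 1/2 (x(v) = -1/4*(-2) = 1/2)
B = -14 (B = -2 - 12 = -14)
(x(j) + B)*(-173) = (1/2 - 14)*(-173) = -27/2*(-173) = 4671/2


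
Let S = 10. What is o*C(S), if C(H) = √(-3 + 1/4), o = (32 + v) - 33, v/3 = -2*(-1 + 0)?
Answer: 5*I*√11/2 ≈ 8.2916*I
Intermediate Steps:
v = 6 (v = 3*(-2*(-1 + 0)) = 3*(-2*(-1)) = 3*2 = 6)
o = 5 (o = (32 + 6) - 33 = 38 - 33 = 5)
C(H) = I*√11/2 (C(H) = √(-3 + ¼) = √(-11/4) = I*√11/2)
o*C(S) = 5*(I*√11/2) = 5*I*√11/2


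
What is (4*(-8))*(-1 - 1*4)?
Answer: 160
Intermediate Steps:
(4*(-8))*(-1 - 1*4) = -32*(-1 - 4) = -32*(-5) = 160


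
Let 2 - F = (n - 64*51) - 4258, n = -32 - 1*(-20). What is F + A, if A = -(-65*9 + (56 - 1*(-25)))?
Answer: 8040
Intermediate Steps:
n = -12 (n = -32 + 20 = -12)
F = 7536 (F = 2 - ((-12 - 64*51) - 4258) = 2 - ((-12 - 3264) - 4258) = 2 - (-3276 - 4258) = 2 - 1*(-7534) = 2 + 7534 = 7536)
A = 504 (A = -(-585 + (56 + 25)) = -(-585 + 81) = -1*(-504) = 504)
F + A = 7536 + 504 = 8040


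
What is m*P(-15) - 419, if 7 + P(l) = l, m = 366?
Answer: -8471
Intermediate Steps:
P(l) = -7 + l
m*P(-15) - 419 = 366*(-7 - 15) - 419 = 366*(-22) - 419 = -8052 - 419 = -8471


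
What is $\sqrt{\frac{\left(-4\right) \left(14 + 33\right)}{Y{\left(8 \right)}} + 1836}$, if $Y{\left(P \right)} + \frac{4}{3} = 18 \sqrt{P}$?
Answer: $\frac{\sqrt{-1977 + 49572 \sqrt{2}}}{\sqrt{-1 + 27 \sqrt{2}}} \approx 42.804$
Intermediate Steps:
$Y{\left(P \right)} = - \frac{4}{3} + 18 \sqrt{P}$
$\sqrt{\frac{\left(-4\right) \left(14 + 33\right)}{Y{\left(8 \right)}} + 1836} = \sqrt{\frac{\left(-4\right) \left(14 + 33\right)}{- \frac{4}{3} + 18 \sqrt{8}} + 1836} = \sqrt{\frac{\left(-4\right) 47}{- \frac{4}{3} + 18 \cdot 2 \sqrt{2}} + 1836} = \sqrt{- \frac{188}{- \frac{4}{3} + 36 \sqrt{2}} + 1836} = \sqrt{1836 - \frac{188}{- \frac{4}{3} + 36 \sqrt{2}}}$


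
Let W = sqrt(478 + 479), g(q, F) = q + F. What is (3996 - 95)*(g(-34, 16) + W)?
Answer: -70218 + 3901*sqrt(957) ≈ 50461.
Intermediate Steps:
g(q, F) = F + q
W = sqrt(957) ≈ 30.935
(3996 - 95)*(g(-34, 16) + W) = (3996 - 95)*((16 - 34) + sqrt(957)) = 3901*(-18 + sqrt(957)) = -70218 + 3901*sqrt(957)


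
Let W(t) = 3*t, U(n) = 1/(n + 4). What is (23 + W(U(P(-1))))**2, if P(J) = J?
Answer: 576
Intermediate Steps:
U(n) = 1/(4 + n)
(23 + W(U(P(-1))))**2 = (23 + 3/(4 - 1))**2 = (23 + 3/3)**2 = (23 + 3*(1/3))**2 = (23 + 1)**2 = 24**2 = 576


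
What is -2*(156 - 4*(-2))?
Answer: -328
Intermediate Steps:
-2*(156 - 4*(-2)) = -2*(156 + 8) = -2*164 = -328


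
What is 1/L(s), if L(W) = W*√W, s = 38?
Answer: √38/1444 ≈ 0.0042690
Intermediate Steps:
L(W) = W^(3/2)
1/L(s) = 1/(38^(3/2)) = 1/(38*√38) = √38/1444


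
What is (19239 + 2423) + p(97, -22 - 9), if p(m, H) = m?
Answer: 21759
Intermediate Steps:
(19239 + 2423) + p(97, -22 - 9) = (19239 + 2423) + 97 = 21662 + 97 = 21759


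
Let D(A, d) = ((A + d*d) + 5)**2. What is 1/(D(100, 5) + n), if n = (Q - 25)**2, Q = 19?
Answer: 1/16936 ≈ 5.9046e-5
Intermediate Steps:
D(A, d) = (5 + A + d**2)**2 (D(A, d) = ((A + d**2) + 5)**2 = (5 + A + d**2)**2)
n = 36 (n = (19 - 25)**2 = (-6)**2 = 36)
1/(D(100, 5) + n) = 1/((5 + 100 + 5**2)**2 + 36) = 1/((5 + 100 + 25)**2 + 36) = 1/(130**2 + 36) = 1/(16900 + 36) = 1/16936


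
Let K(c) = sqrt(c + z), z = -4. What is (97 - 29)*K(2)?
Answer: 68*I*sqrt(2) ≈ 96.167*I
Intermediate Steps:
K(c) = sqrt(-4 + c) (K(c) = sqrt(c - 4) = sqrt(-4 + c))
(97 - 29)*K(2) = (97 - 29)*sqrt(-4 + 2) = 68*sqrt(-2) = 68*(I*sqrt(2)) = 68*I*sqrt(2)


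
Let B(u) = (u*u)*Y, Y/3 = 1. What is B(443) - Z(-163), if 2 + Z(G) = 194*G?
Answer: 620371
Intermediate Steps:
Y = 3 (Y = 3*1 = 3)
Z(G) = -2 + 194*G
B(u) = 3*u**2 (B(u) = (u*u)*3 = u**2*3 = 3*u**2)
B(443) - Z(-163) = 3*443**2 - (-2 + 194*(-163)) = 3*196249 - (-2 - 31622) = 588747 - 1*(-31624) = 588747 + 31624 = 620371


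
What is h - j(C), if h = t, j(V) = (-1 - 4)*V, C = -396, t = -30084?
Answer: -32064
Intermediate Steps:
j(V) = -5*V
h = -30084
h - j(C) = -30084 - (-5)*(-396) = -30084 - 1*1980 = -30084 - 1980 = -32064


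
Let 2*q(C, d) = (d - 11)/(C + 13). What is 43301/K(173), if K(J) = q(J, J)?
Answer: 2684662/27 ≈ 99432.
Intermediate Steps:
q(C, d) = (-11 + d)/(2*(13 + C)) (q(C, d) = ((d - 11)/(C + 13))/2 = ((-11 + d)/(13 + C))/2 = (-11 + d)/(2*(13 + C)))
K(J) = (-11 + J)/(2*(13 + J))
43301/K(173) = 43301/(((-11 + 173)/(2*(13 + 173)))) = 43301/(((½)*162/186)) = 43301/(((½)*(1/186)*162)) = 43301/(27/62) = 43301*(62/27) = 2684662/27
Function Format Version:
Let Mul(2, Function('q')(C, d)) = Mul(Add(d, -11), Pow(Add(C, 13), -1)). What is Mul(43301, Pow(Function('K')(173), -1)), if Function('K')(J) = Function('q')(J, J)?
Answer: Rational(2684662, 27) ≈ 99432.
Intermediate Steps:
Function('q')(C, d) = Mul(Rational(1, 2), Pow(Add(13, C), -1), Add(-11, d)) (Function('q')(C, d) = Mul(Rational(1, 2), Mul(Add(d, -11), Pow(Add(C, 13), -1))) = Mul(Rational(1, 2), Mul(Add(-11, d), Pow(Add(13, C), -1))) = Mul(Rational(1, 2), Mul(Pow(Add(13, C), -1), Add(-11, d))) = Mul(Rational(1, 2), Pow(Add(13, C), -1), Add(-11, d)))
Function('K')(J) = Mul(Rational(1, 2), Pow(Add(13, J), -1), Add(-11, J))
Mul(43301, Pow(Function('K')(173), -1)) = Mul(43301, Pow(Mul(Rational(1, 2), Pow(Add(13, 173), -1), Add(-11, 173)), -1)) = Mul(43301, Pow(Mul(Rational(1, 2), Pow(186, -1), 162), -1)) = Mul(43301, Pow(Mul(Rational(1, 2), Rational(1, 186), 162), -1)) = Mul(43301, Pow(Rational(27, 62), -1)) = Mul(43301, Rational(62, 27)) = Rational(2684662, 27)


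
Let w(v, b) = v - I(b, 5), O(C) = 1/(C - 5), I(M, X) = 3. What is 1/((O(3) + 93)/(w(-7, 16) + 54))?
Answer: 88/185 ≈ 0.47568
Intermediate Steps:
O(C) = 1/(-5 + C)
w(v, b) = -3 + v (w(v, b) = v - 1*3 = v - 3 = -3 + v)
1/((O(3) + 93)/(w(-7, 16) + 54)) = 1/((1/(-5 + 3) + 93)/((-3 - 7) + 54)) = 1/((1/(-2) + 93)/(-10 + 54)) = 1/((-½ + 93)/44) = 1/((185/2)*(1/44)) = 1/(185/88) = 88/185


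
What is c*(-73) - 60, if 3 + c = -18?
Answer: 1473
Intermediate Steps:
c = -21 (c = -3 - 18 = -21)
c*(-73) - 60 = -21*(-73) - 60 = 1533 - 60 = 1473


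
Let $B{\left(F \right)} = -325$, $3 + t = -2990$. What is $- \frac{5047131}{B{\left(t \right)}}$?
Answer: $\frac{5047131}{325} \approx 15530.0$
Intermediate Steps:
$t = -2993$ ($t = -3 - 2990 = -2993$)
$- \frac{5047131}{B{\left(t \right)}} = - \frac{5047131}{-325} = \left(-5047131\right) \left(- \frac{1}{325}\right) = \frac{5047131}{325}$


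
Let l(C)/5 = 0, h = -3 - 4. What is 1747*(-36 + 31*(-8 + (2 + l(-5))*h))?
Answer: -1254346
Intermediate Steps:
h = -7
l(C) = 0 (l(C) = 5*0 = 0)
1747*(-36 + 31*(-8 + (2 + l(-5))*h)) = 1747*(-36 + 31*(-8 + (2 + 0)*(-7))) = 1747*(-36 + 31*(-8 + 2*(-7))) = 1747*(-36 + 31*(-8 - 14)) = 1747*(-36 + 31*(-22)) = 1747*(-36 - 682) = 1747*(-718) = -1254346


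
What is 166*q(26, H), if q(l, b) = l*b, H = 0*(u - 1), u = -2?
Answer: 0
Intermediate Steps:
H = 0 (H = 0*(-2 - 1) = 0*(-3) = 0)
q(l, b) = b*l
166*q(26, H) = 166*(0*26) = 166*0 = 0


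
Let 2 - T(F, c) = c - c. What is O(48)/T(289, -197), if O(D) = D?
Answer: 24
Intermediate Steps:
T(F, c) = 2 (T(F, c) = 2 - (c - c) = 2 - 1*0 = 2 + 0 = 2)
O(48)/T(289, -197) = 48/2 = 48*(1/2) = 24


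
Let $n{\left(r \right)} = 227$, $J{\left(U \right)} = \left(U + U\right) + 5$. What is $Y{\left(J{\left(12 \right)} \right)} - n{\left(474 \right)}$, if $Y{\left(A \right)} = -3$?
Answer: $-230$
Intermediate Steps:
$J{\left(U \right)} = 5 + 2 U$ ($J{\left(U \right)} = 2 U + 5 = 5 + 2 U$)
$Y{\left(J{\left(12 \right)} \right)} - n{\left(474 \right)} = -3 - 227 = -230$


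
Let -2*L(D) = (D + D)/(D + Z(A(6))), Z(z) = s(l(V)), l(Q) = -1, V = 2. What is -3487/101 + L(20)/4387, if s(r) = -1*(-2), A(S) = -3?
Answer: -168273169/4873957 ≈ -34.525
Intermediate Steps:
s(r) = 2
Z(z) = 2
L(D) = -D/(2 + D) (L(D) = -(D + D)/(2*(D + 2)) = -2*D/(2*(2 + D)) = -D/(2 + D))
-3487/101 + L(20)/4387 = -3487/101 - 1*20/(2 + 20)/4387 = -3487*1/101 - 1*20/22*(1/4387) = -3487/101 - 1*20*1/22*(1/4387) = -3487/101 - 10/11*1/4387 = -3487/101 - 10/48257 = -168273169/4873957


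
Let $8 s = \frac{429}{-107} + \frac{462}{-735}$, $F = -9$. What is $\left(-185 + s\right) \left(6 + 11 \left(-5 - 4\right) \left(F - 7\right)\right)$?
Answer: $- \frac{884035071}{2996} \approx -2.9507 \cdot 10^{5}$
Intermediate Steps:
$s = - \frac{17369}{29960}$ ($s = \frac{\frac{429}{-107} + \frac{462}{-735}}{8} = \frac{429 \left(- \frac{1}{107}\right) + 462 \left(- \frac{1}{735}\right)}{8} = \frac{- \frac{429}{107} - \frac{22}{35}}{8} = \frac{1}{8} \left(- \frac{17369}{3745}\right) = - \frac{17369}{29960} \approx -0.57974$)
$\left(-185 + s\right) \left(6 + 11 \left(-5 - 4\right) \left(F - 7\right)\right) = \left(-185 - \frac{17369}{29960}\right) \left(6 + 11 \left(-5 - 4\right) \left(-9 - 7\right)\right) = - \frac{5559969 \left(6 + 11 \left(\left(-9\right) \left(-16\right)\right)\right)}{29960} = - \frac{5559969 \left(6 + 11 \cdot 144\right)}{29960} = - \frac{5559969 \left(6 + 1584\right)}{29960} = \left(- \frac{5559969}{29960}\right) 1590 = - \frac{884035071}{2996}$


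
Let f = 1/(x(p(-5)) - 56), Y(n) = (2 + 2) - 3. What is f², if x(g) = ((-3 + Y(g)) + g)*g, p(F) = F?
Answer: 1/441 ≈ 0.0022676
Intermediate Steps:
Y(n) = 1 (Y(n) = 4 - 3 = 1)
x(g) = g*(-2 + g) (x(g) = ((-3 + 1) + g)*g = (-2 + g)*g = g*(-2 + g))
f = -1/21 (f = 1/(-5*(-2 - 5) - 56) = 1/(-5*(-7) - 56) = 1/(35 - 56) = 1/(-21) = -1/21 ≈ -0.047619)
f² = (-1/21)² = 1/441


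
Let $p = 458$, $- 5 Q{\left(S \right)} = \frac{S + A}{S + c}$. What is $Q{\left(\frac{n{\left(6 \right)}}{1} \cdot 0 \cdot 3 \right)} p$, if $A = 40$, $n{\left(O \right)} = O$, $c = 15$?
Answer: $- \frac{3664}{15} \approx -244.27$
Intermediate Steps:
$Q{\left(S \right)} = - \frac{40 + S}{5 \left(15 + S\right)}$ ($Q{\left(S \right)} = - \frac{\left(S + 40\right) \frac{1}{S + 15}}{5} = - \frac{\left(40 + S\right) \frac{1}{15 + S}}{5} = - \frac{\frac{1}{15 + S} \left(40 + S\right)}{5} = - \frac{40 + S}{5 \left(15 + S\right)}$)
$Q{\left(\frac{n{\left(6 \right)}}{1} \cdot 0 \cdot 3 \right)} p = \frac{-40 - \frac{6}{1} \cdot 0 \cdot 3}{5 \left(15 + \frac{6}{1} \cdot 0 \cdot 3\right)} 458 = \frac{-40 - 6 \cdot 1 \cdot 0 \cdot 3}{5 \left(15 + 6 \cdot 1 \cdot 0 \cdot 3\right)} 458 = \frac{-40 - 6 \cdot 0 \cdot 3}{5 \left(15 + 6 \cdot 0 \cdot 3\right)} 458 = \frac{-40 - 0 \cdot 3}{5 \left(15 + 0 \cdot 3\right)} 458 = \frac{-40 - 0}{5 \left(15 + 0\right)} 458 = \frac{-40 + 0}{5 \cdot 15} \cdot 458 = \frac{1}{5} \cdot \frac{1}{15} \left(-40\right) 458 = \left(- \frac{8}{15}\right) 458 = - \frac{3664}{15}$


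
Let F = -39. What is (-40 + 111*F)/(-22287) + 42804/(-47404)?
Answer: -10983304/15536661 ≈ -0.70693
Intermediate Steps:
(-40 + 111*F)/(-22287) + 42804/(-47404) = (-40 + 111*(-39))/(-22287) + 42804/(-47404) = (-40 - 4329)*(-1/22287) + 42804*(-1/47404) = -4369*(-1/22287) - 10701/11851 = 257/1311 - 10701/11851 = -10983304/15536661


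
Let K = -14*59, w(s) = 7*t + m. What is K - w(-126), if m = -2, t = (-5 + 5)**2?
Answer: -824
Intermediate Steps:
t = 0 (t = 0**2 = 0)
w(s) = -2 (w(s) = 7*0 - 2 = 0 - 2 = -2)
K = -826
K - w(-126) = -826 - 1*(-2) = -826 + 2 = -824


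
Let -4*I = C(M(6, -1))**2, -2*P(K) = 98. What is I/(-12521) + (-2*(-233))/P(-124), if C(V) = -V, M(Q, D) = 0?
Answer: -466/49 ≈ -9.5102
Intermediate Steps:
P(K) = -49 (P(K) = -1/2*98 = -49)
I = 0 (I = -(-1*0)**2/4 = -1/4*0**2 = -1/4*0 = 0)
I/(-12521) + (-2*(-233))/P(-124) = 0/(-12521) - 2*(-233)/(-49) = 0*(-1/12521) + 466*(-1/49) = 0 - 466/49 = -466/49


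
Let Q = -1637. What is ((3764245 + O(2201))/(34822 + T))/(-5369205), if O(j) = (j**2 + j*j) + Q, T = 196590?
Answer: -1345141/124249846746 ≈ -1.0826e-5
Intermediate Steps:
O(j) = -1637 + 2*j**2 (O(j) = (j**2 + j*j) - 1637 = (j**2 + j**2) - 1637 = 2*j**2 - 1637 = -1637 + 2*j**2)
((3764245 + O(2201))/(34822 + T))/(-5369205) = ((3764245 + (-1637 + 2*2201**2))/(34822 + 196590))/(-5369205) = ((3764245 + (-1637 + 2*4844401))/231412)*(-1/5369205) = ((3764245 + (-1637 + 9688802))*(1/231412))*(-1/5369205) = ((3764245 + 9687165)*(1/231412))*(-1/5369205) = (13451410*(1/231412))*(-1/5369205) = (6725705/115706)*(-1/5369205) = -1345141/124249846746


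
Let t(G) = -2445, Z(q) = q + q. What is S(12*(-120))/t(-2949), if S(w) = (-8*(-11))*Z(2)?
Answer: -352/2445 ≈ -0.14397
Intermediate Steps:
Z(q) = 2*q
S(w) = 352 (S(w) = (-8*(-11))*(2*2) = 88*4 = 352)
S(12*(-120))/t(-2949) = 352/(-2445) = 352*(-1/2445) = -352/2445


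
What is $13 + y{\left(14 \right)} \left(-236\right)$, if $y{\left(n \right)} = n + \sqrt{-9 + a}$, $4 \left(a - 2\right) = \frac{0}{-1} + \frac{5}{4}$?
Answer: $-3291 - 59 i \sqrt{107} \approx -3291.0 - 610.3 i$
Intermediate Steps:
$a = \frac{37}{16}$ ($a = 2 + \frac{\frac{0}{-1} + \frac{5}{4}}{4} = 2 + \frac{0 \left(-1\right) + 5 \cdot \frac{1}{4}}{4} = 2 + \frac{0 + \frac{5}{4}}{4} = 2 + \frac{1}{4} \cdot \frac{5}{4} = 2 + \frac{5}{16} = \frac{37}{16} \approx 2.3125$)
$y{\left(n \right)} = n + \frac{i \sqrt{107}}{4}$ ($y{\left(n \right)} = n + \sqrt{-9 + \frac{37}{16}} = n + \sqrt{- \frac{107}{16}} = n + \frac{i \sqrt{107}}{4}$)
$13 + y{\left(14 \right)} \left(-236\right) = 13 + \left(14 + \frac{i \sqrt{107}}{4}\right) \left(-236\right) = 13 - \left(3304 + 59 i \sqrt{107}\right) = -3291 - 59 i \sqrt{107}$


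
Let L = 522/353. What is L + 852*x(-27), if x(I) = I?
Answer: -8119890/353 ≈ -23003.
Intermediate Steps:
L = 522/353 (L = 522*(1/353) = 522/353 ≈ 1.4788)
L + 852*x(-27) = 522/353 + 852*(-27) = 522/353 - 23004 = -8119890/353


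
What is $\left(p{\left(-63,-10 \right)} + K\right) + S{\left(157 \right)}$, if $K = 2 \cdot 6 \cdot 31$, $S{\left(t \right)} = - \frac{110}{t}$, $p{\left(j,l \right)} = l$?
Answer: $\frac{56724}{157} \approx 361.3$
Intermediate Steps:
$K = 372$ ($K = 12 \cdot 31 = 372$)
$\left(p{\left(-63,-10 \right)} + K\right) + S{\left(157 \right)} = \left(-10 + 372\right) - \frac{110}{157} = 362 - \frac{110}{157} = \frac{56724}{157}$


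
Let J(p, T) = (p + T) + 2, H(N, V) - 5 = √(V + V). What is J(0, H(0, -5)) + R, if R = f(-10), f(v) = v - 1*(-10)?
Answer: 7 + I*√10 ≈ 7.0 + 3.1623*I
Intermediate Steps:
H(N, V) = 5 + √2*√V (H(N, V) = 5 + √(V + V) = 5 + √(2*V) = 5 + √2*√V)
J(p, T) = 2 + T + p (J(p, T) = (T + p) + 2 = 2 + T + p)
f(v) = 10 + v (f(v) = v + 10 = 10 + v)
R = 0 (R = 10 - 10 = 0)
J(0, H(0, -5)) + R = (2 + (5 + √2*√(-5)) + 0) + 0 = (2 + (5 + √2*(I*√5)) + 0) + 0 = (2 + (5 + I*√10) + 0) + 0 = (7 + I*√10) + 0 = 7 + I*√10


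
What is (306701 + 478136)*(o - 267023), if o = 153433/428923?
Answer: -89889071203954252/428923 ≈ -2.0957e+11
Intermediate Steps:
o = 153433/428923 (o = 153433*(1/428923) = 153433/428923 ≈ 0.35772)
(306701 + 478136)*(o - 267023) = (306701 + 478136)*(153433/428923 - 267023) = 784837*(-114532152796/428923) = -89889071203954252/428923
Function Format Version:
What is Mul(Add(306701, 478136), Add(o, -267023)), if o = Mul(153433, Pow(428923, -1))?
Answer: Rational(-89889071203954252, 428923) ≈ -2.0957e+11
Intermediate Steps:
o = Rational(153433, 428923) (o = Mul(153433, Rational(1, 428923)) = Rational(153433, 428923) ≈ 0.35772)
Mul(Add(306701, 478136), Add(o, -267023)) = Mul(Add(306701, 478136), Add(Rational(153433, 428923), -267023)) = Mul(784837, Rational(-114532152796, 428923)) = Rational(-89889071203954252, 428923)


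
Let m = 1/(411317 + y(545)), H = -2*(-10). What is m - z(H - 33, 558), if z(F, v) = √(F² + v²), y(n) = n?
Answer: 1/411862 - √311533 ≈ -558.15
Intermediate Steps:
H = 20
m = 1/411862 (m = 1/(411317 + 545) = 1/411862 ≈ 2.4280e-6)
m - z(H - 33, 558) = 1/411862 - √((20 - 33)² + 558²) = 1/411862 - √((-13)² + 311364) = 1/411862 - √(169 + 311364) = 1/411862 - √311533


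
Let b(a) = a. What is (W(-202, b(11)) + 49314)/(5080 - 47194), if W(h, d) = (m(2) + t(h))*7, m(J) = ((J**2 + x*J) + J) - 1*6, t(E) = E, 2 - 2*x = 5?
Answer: -47879/42114 ≈ -1.1369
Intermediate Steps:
x = -3/2 (x = 1 - 1/2*5 = 1 - 5/2 = -3/2 ≈ -1.5000)
m(J) = -6 + J**2 - J/2 (m(J) = ((J**2 - 3*J/2) + J) - 1*6 = (J**2 - J/2) - 6 = -6 + J**2 - J/2)
W(h, d) = -21 + 7*h (W(h, d) = ((-6 + 2**2 - 1/2*2) + h)*7 = ((-6 + 4 - 1) + h)*7 = (-3 + h)*7 = -21 + 7*h)
(W(-202, b(11)) + 49314)/(5080 - 47194) = ((-21 + 7*(-202)) + 49314)/(5080 - 47194) = ((-21 - 1414) + 49314)/(-42114) = (-1435 + 49314)*(-1/42114) = 47879*(-1/42114) = -47879/42114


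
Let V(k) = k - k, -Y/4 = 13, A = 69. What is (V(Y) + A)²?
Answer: 4761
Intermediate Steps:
Y = -52 (Y = -4*13 = -52)
V(k) = 0
(V(Y) + A)² = (0 + 69)² = 69² = 4761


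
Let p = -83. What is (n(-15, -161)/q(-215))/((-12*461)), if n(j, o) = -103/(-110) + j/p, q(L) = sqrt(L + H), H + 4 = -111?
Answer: 10199*I*sqrt(330)/16667362800 ≈ 1.1116e-5*I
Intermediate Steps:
H = -115 (H = -4 - 111 = -115)
q(L) = sqrt(-115 + L) (q(L) = sqrt(L - 115) = sqrt(-115 + L))
n(j, o) = 103/110 - j/83 (n(j, o) = -103/(-110) + j/(-83) = -103*(-1/110) + j*(-1/83) = 103/110 - j/83)
(n(-15, -161)/q(-215))/((-12*461)) = ((103/110 - 1/83*(-15))/(sqrt(-115 - 215)))/((-12*461)) = ((103/110 + 15/83)/(sqrt(-330)))/(-5532) = (10199/(9130*((I*sqrt(330)))))*(-1/5532) = (10199*(-I*sqrt(330)/330)/9130)*(-1/5532) = -10199*I*sqrt(330)/3012900*(-1/5532) = 10199*I*sqrt(330)/16667362800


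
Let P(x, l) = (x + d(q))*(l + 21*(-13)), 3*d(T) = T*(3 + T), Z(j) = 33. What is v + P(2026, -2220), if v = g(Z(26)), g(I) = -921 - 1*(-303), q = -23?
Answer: -5433696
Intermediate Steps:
d(T) = T*(3 + T)/3 (d(T) = (T*(3 + T))/3 = T*(3 + T)/3)
P(x, l) = (-273 + l)*(460/3 + x) (P(x, l) = (x + (1/3)*(-23)*(3 - 23))*(l + 21*(-13)) = (x + (1/3)*(-23)*(-20))*(l - 273) = (x + 460/3)*(-273 + l) = (460/3 + x)*(-273 + l) = (-273 + l)*(460/3 + x))
g(I) = -618 (g(I) = -921 + 303 = -618)
v = -618
v + P(2026, -2220) = -618 + (-41860 - 273*2026 + (460/3)*(-2220) - 2220*2026) = -618 + (-41860 - 553098 - 340400 - 4497720) = -618 - 5433078 = -5433696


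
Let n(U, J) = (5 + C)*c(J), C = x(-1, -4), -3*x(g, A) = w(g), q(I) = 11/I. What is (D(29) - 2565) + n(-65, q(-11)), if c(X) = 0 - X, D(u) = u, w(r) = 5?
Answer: -7598/3 ≈ -2532.7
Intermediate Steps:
x(g, A) = -5/3 (x(g, A) = -⅓*5 = -5/3)
C = -5/3 ≈ -1.6667
c(X) = -X
n(U, J) = -10*J/3 (n(U, J) = (5 - 5/3)*(-J) = 10*(-J)/3 = -10*J/3)
(D(29) - 2565) + n(-65, q(-11)) = (29 - 2565) - 110/(3*(-11)) = -2536 - 110*(-1)/(3*11) = -2536 - 10/3*(-1) = -2536 + 10/3 = -7598/3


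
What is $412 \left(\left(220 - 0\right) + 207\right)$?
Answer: $175924$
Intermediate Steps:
$412 \left(\left(220 - 0\right) + 207\right) = 412 \left(\left(220 + 0\right) + 207\right) = 412 \left(220 + 207\right) = 412 \cdot 427 = 175924$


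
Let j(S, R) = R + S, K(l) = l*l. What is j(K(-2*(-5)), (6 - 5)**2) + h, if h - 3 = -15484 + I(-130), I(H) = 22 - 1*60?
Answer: -15418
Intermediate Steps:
I(H) = -38 (I(H) = 22 - 60 = -38)
h = -15519 (h = 3 + (-15484 - 38) = 3 - 15522 = -15519)
K(l) = l**2
j(K(-2*(-5)), (6 - 5)**2) + h = ((6 - 5)**2 + (-2*(-5))**2) - 15519 = (1**2 + 10**2) - 15519 = (1 + 100) - 15519 = 101 - 15519 = -15418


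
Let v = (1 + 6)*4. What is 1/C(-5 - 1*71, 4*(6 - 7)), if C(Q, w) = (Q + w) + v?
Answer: -1/52 ≈ -0.019231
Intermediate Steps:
v = 28 (v = 7*4 = 28)
C(Q, w) = 28 + Q + w (C(Q, w) = (Q + w) + 28 = 28 + Q + w)
1/C(-5 - 1*71, 4*(6 - 7)) = 1/(28 + (-5 - 1*71) + 4*(6 - 7)) = 1/(28 + (-5 - 71) + 4*(-1)) = 1/(28 - 76 - 4) = 1/(-52) = -1/52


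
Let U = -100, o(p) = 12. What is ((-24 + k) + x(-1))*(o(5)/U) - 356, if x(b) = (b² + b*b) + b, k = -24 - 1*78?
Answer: -341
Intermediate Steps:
k = -102 (k = -24 - 78 = -102)
x(b) = b + 2*b² (x(b) = (b² + b²) + b = 2*b² + b = b + 2*b²)
((-24 + k) + x(-1))*(o(5)/U) - 356 = ((-24 - 102) - (1 + 2*(-1)))*(12/(-100)) - 356 = (-126 - (1 - 2))*(12*(-1/100)) - 356 = (-126 - 1*(-1))*(-3/25) - 356 = (-126 + 1)*(-3/25) - 356 = -125*(-3/25) - 356 = 15 - 356 = -341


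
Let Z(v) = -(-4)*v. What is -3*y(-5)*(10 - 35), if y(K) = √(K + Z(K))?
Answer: 375*I ≈ 375.0*I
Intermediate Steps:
Z(v) = 4*v
y(K) = √5*√K (y(K) = √(K + 4*K) = √(5*K) = √5*√K)
-3*y(-5)*(10 - 35) = -3*√5*√(-5)*(10 - 35) = -3*√5*(I*√5)*(-25) = -3*5*I*(-25) = -(-375)*I = 375*I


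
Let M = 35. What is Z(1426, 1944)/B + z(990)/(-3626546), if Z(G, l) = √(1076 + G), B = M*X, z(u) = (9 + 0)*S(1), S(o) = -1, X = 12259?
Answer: 9/3626546 + 3*√278/429065 ≈ 0.00011906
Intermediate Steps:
z(u) = -9 (z(u) = (9 + 0)*(-1) = 9*(-1) = -9)
B = 429065 (B = 35*12259 = 429065)
Z(1426, 1944)/B + z(990)/(-3626546) = √(1076 + 1426)/429065 - 9/(-3626546) = √2502*(1/429065) - 9*(-1/3626546) = (3*√278)*(1/429065) + 9/3626546 = 3*√278/429065 + 9/3626546 = 9/3626546 + 3*√278/429065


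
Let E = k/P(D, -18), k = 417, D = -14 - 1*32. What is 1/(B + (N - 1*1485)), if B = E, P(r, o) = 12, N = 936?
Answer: -4/2057 ≈ -0.0019446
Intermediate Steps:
D = -46 (D = -14 - 32 = -46)
E = 139/4 (E = 417/12 = 417*(1/12) = 139/4 ≈ 34.750)
B = 139/4 ≈ 34.750
1/(B + (N - 1*1485)) = 1/(139/4 + (936 - 1*1485)) = 1/(139/4 + (936 - 1485)) = 1/(139/4 - 549) = 1/(-2057/4) = -4/2057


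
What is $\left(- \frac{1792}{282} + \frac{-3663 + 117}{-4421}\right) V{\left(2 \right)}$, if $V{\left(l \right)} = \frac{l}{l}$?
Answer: $- \frac{3461230}{623361} \approx -5.5525$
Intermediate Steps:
$V{\left(l \right)} = 1$
$\left(- \frac{1792}{282} + \frac{-3663 + 117}{-4421}\right) V{\left(2 \right)} = \left(- \frac{1792}{282} + \frac{-3663 + 117}{-4421}\right) 1 = \left(\left(-1792\right) \frac{1}{282} - - \frac{3546}{4421}\right) 1 = \left(- \frac{896}{141} + \frac{3546}{4421}\right) 1 = \left(- \frac{3461230}{623361}\right) 1 = - \frac{3461230}{623361}$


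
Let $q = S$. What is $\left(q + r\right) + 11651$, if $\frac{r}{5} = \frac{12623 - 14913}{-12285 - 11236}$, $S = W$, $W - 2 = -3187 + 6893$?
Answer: $\frac{361270489}{23521} \approx 15359.0$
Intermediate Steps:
$W = 3708$ ($W = 2 + \left(-3187 + 6893\right) = 2 + 3706 = 3708$)
$S = 3708$
$q = 3708$
$r = \frac{11450}{23521}$ ($r = 5 \frac{12623 - 14913}{-12285 - 11236} = 5 \left(- \frac{2290}{-23521}\right) = 5 \left(\left(-2290\right) \left(- \frac{1}{23521}\right)\right) = 5 \cdot \frac{2290}{23521} = \frac{11450}{23521} \approx 0.4868$)
$\left(q + r\right) + 11651 = \left(3708 + \frac{11450}{23521}\right) + 11651 = \frac{87227318}{23521} + 11651 = \frac{361270489}{23521}$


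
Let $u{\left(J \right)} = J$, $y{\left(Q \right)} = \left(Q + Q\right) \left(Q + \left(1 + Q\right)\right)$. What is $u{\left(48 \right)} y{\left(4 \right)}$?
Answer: $3456$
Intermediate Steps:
$y{\left(Q \right)} = 2 Q \left(1 + 2 Q\right)$
$u{\left(48 \right)} y{\left(4 \right)} = 48 \cdot 2 \cdot 4 \left(1 + 2 \cdot 4\right) = 48 \cdot 2 \cdot 4 \left(1 + 8\right) = 48 \cdot 2 \cdot 4 \cdot 9 = 48 \cdot 72 = 3456$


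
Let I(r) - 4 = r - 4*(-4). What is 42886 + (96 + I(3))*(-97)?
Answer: 31343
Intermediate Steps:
I(r) = 20 + r (I(r) = 4 + (r - 4*(-4)) = 4 + (r + 16) = 4 + (16 + r) = 20 + r)
42886 + (96 + I(3))*(-97) = 42886 + (96 + (20 + 3))*(-97) = 42886 + (96 + 23)*(-97) = 42886 + 119*(-97) = 42886 - 11543 = 31343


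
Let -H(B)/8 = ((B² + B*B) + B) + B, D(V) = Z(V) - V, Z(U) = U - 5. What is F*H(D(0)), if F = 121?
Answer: -38720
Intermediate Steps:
Z(U) = -5 + U
D(V) = -5 (D(V) = (-5 + V) - V = -5)
H(B) = -16*B - 16*B² (H(B) = -8*(((B² + B*B) + B) + B) = -8*(((B² + B²) + B) + B) = -8*((2*B² + B) + B) = -8*((B + 2*B²) + B) = -8*(2*B + 2*B²) = -16*B - 16*B²)
F*H(D(0)) = 121*(-16*(-5)*(1 - 5)) = 121*(-16*(-5)*(-4)) = 121*(-320) = -38720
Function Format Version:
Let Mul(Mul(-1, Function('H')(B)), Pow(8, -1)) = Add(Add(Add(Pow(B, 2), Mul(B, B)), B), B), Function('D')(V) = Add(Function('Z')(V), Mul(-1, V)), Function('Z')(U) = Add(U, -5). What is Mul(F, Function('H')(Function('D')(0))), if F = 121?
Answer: -38720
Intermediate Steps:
Function('Z')(U) = Add(-5, U)
Function('D')(V) = -5 (Function('D')(V) = Add(Add(-5, V), Mul(-1, V)) = -5)
Function('H')(B) = Add(Mul(-16, B), Mul(-16, Pow(B, 2))) (Function('H')(B) = Mul(-8, Add(Add(Add(Pow(B, 2), Mul(B, B)), B), B)) = Mul(-8, Add(Add(Add(Pow(B, 2), Pow(B, 2)), B), B)) = Mul(-8, Add(Add(Mul(2, Pow(B, 2)), B), B)) = Mul(-8, Add(Add(B, Mul(2, Pow(B, 2))), B)) = Mul(-8, Add(Mul(2, B), Mul(2, Pow(B, 2)))) = Add(Mul(-16, B), Mul(-16, Pow(B, 2))))
Mul(F, Function('H')(Function('D')(0))) = Mul(121, Mul(-16, -5, Add(1, -5))) = Mul(121, Mul(-16, -5, -4)) = Mul(121, -320) = -38720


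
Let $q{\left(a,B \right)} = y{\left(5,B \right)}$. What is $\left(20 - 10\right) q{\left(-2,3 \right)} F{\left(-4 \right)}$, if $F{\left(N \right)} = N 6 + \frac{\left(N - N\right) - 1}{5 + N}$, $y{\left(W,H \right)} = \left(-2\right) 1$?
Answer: $500$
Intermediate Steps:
$y{\left(W,H \right)} = -2$
$q{\left(a,B \right)} = -2$
$F{\left(N \right)} = - \frac{1}{5 + N} + 6 N$ ($F{\left(N \right)} = 6 N + \frac{0 - 1}{5 + N} = 6 N - \frac{1}{5 + N} = - \frac{1}{5 + N} + 6 N$)
$\left(20 - 10\right) q{\left(-2,3 \right)} F{\left(-4 \right)} = \left(20 - 10\right) \left(-2\right) \frac{-1 + 6 \left(-4\right)^{2} + 30 \left(-4\right)}{5 - 4} = 10 \left(-2\right) \frac{-1 + 6 \cdot 16 - 120}{1} = - 20 \cdot 1 \left(-1 + 96 - 120\right) = - 20 \cdot 1 \left(-25\right) = \left(-20\right) \left(-25\right) = 500$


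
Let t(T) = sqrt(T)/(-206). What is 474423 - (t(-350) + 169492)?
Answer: 304931 + 5*I*sqrt(14)/206 ≈ 3.0493e+5 + 0.090817*I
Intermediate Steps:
t(T) = -sqrt(T)/206
474423 - (t(-350) + 169492) = 474423 - (-5*I*sqrt(14)/206 + 169492) = 474423 - (169492 - 5*I*sqrt(14)/206) = 474423 + (-169492 + 5*I*sqrt(14)/206) = 304931 + 5*I*sqrt(14)/206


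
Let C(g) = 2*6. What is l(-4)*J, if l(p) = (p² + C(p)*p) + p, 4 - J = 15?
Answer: 396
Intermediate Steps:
J = -11 (J = 4 - 1*15 = 4 - 15 = -11)
C(g) = 12
l(p) = p² + 13*p (l(p) = (p² + 12*p) + p = p² + 13*p)
l(-4)*J = -4*(13 - 4)*(-11) = -4*9*(-11) = -36*(-11) = 396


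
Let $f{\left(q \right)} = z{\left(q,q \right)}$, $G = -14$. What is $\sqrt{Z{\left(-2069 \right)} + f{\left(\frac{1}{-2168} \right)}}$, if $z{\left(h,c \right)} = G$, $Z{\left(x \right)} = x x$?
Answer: $\sqrt{4280747} \approx 2069.0$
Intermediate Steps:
$Z{\left(x \right)} = x^{2}$
$z{\left(h,c \right)} = -14$
$f{\left(q \right)} = -14$
$\sqrt{Z{\left(-2069 \right)} + f{\left(\frac{1}{-2168} \right)}} = \sqrt{\left(-2069\right)^{2} - 14} = \sqrt{4280761 - 14} = \sqrt{4280747}$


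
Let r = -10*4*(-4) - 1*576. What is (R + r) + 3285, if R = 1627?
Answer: 4496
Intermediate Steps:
r = -416 (r = -40*(-4) - 576 = 160 - 576 = -416)
(R + r) + 3285 = (1627 - 416) + 3285 = 1211 + 3285 = 4496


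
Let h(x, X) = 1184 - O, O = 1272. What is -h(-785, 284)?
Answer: 88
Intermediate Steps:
h(x, X) = -88 (h(x, X) = 1184 - 1*1272 = 1184 - 1272 = -88)
-h(-785, 284) = -1*(-88) = 88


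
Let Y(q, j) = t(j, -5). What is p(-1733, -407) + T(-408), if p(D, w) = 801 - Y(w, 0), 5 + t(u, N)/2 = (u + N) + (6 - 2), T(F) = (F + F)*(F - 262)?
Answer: 547533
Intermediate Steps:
T(F) = 2*F*(-262 + F) (T(F) = (2*F)*(-262 + F) = 2*F*(-262 + F))
t(u, N) = -2 + 2*N + 2*u (t(u, N) = -10 + 2*((u + N) + (6 - 2)) = -10 + 2*((N + u) + 4) = -10 + 2*(4 + N + u) = -10 + (8 + 2*N + 2*u) = -2 + 2*N + 2*u)
Y(q, j) = -12 + 2*j (Y(q, j) = -2 + 2*(-5) + 2*j = -2 - 10 + 2*j = -12 + 2*j)
p(D, w) = 813 (p(D, w) = 801 - (-12 + 2*0) = 801 - (-12 + 0) = 801 - 1*(-12) = 801 + 12 = 813)
p(-1733, -407) + T(-408) = 813 + 2*(-408)*(-262 - 408) = 813 + 2*(-408)*(-670) = 813 + 546720 = 547533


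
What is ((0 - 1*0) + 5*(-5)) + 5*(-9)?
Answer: -70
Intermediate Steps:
((0 - 1*0) + 5*(-5)) + 5*(-9) = ((0 + 0) - 25) - 45 = (0 - 25) - 45 = -25 - 45 = -70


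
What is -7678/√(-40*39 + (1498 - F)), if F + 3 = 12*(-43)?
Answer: -7678*√457/457 ≈ -359.16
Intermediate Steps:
F = -519 (F = -3 + 12*(-43) = -3 - 516 = -519)
-7678/√(-40*39 + (1498 - F)) = -7678/√(-40*39 + (1498 - 1*(-519))) = -7678/√(-1560 + (1498 + 519)) = -7678/√(-1560 + 2017) = -7678*√457/457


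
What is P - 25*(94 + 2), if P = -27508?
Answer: -29908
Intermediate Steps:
P - 25*(94 + 2) = -27508 - 25*(94 + 2) = -27508 - 25*96 = -27508 - 1*2400 = -27508 - 2400 = -29908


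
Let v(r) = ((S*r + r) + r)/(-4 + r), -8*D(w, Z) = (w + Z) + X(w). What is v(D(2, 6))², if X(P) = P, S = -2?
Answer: 0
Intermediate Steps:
D(w, Z) = -w/4 - Z/8 (D(w, Z) = -((w + Z) + w)/8 = -((Z + w) + w)/8 = -(Z + 2*w)/8 = -w/4 - Z/8)
v(r) = 0 (v(r) = ((-2*r + r) + r)/(-4 + r) = (-r + r)/(-4 + r) = 0/(-4 + r) = 0)
v(D(2, 6))² = 0² = 0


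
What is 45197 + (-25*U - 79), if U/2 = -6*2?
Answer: 45718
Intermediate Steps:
U = -24 (U = 2*(-6*2) = 2*(-2*6) = 2*(-12) = -24)
45197 + (-25*U - 79) = 45197 + (-25*(-24) - 79) = 45197 + (600 - 79) = 45197 + 521 = 45718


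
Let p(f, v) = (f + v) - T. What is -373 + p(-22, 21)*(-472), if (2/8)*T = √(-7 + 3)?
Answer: 99 + 3776*I ≈ 99.0 + 3776.0*I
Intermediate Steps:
T = 8*I (T = 4*√(-7 + 3) = 4*√(-4) = 4*(2*I) = 8*I ≈ 8.0*I)
p(f, v) = f + v - 8*I (p(f, v) = (f + v) - 8*I = f + v - 8*I)
-373 + p(-22, 21)*(-472) = -373 + (-22 + 21 - 8*I)*(-472) = -373 + (-1 - 8*I)*(-472) = -373 + (472 + 3776*I) = 99 + 3776*I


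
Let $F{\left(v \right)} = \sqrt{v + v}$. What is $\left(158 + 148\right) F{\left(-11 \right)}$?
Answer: $306 i \sqrt{22} \approx 1435.3 i$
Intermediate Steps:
$F{\left(v \right)} = \sqrt{2} \sqrt{v}$ ($F{\left(v \right)} = \sqrt{2 v} = \sqrt{2} \sqrt{v}$)
$\left(158 + 148\right) F{\left(-11 \right)} = \left(158 + 148\right) \sqrt{2} \sqrt{-11} = 306 \sqrt{2} i \sqrt{11} = 306 i \sqrt{22}$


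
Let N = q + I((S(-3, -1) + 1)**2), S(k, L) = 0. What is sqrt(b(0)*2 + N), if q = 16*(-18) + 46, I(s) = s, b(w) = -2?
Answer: 7*I*sqrt(5) ≈ 15.652*I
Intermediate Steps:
q = -242 (q = -288 + 46 = -242)
N = -241 (N = -242 + (0 + 1)**2 = -242 + 1**2 = -242 + 1 = -241)
sqrt(b(0)*2 + N) = sqrt(-2*2 - 241) = sqrt(-4 - 241) = sqrt(-245) = 7*I*sqrt(5)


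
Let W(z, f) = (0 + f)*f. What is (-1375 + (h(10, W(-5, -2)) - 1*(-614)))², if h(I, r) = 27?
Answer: 538756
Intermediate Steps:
W(z, f) = f² (W(z, f) = f*f = f²)
(-1375 + (h(10, W(-5, -2)) - 1*(-614)))² = (-1375 + (27 - 1*(-614)))² = (-1375 + (27 + 614))² = (-1375 + 641)² = (-734)² = 538756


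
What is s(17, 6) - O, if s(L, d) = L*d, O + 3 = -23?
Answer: 128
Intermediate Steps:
O = -26 (O = -3 - 23 = -26)
s(17, 6) - O = 17*6 - 1*(-26) = 102 + 26 = 128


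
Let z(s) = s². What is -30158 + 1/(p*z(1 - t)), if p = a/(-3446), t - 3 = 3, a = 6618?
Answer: -2494822273/82725 ≈ -30158.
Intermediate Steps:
t = 6 (t = 3 + 3 = 6)
p = -3309/1723 (p = 6618/(-3446) = 6618*(-1/3446) = -3309/1723 ≈ -1.9205)
-30158 + 1/(p*z(1 - t)) = -30158 + 1/(-3309*(1 - 1*6)²/1723) = -30158 + 1/(-3309*(1 - 6)²/1723) = -30158 + 1/(-3309/1723*(-5)²) = -30158 + 1/(-3309/1723*25) = -30158 + 1/(-82725/1723) = -30158 - 1723/82725 = -2494822273/82725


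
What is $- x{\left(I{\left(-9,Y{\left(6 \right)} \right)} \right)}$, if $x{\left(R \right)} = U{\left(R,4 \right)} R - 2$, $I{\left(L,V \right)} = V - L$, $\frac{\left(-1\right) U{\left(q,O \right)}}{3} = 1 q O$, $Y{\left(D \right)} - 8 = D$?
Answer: $6350$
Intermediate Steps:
$Y{\left(D \right)} = 8 + D$
$U{\left(q,O \right)} = - 3 O q$ ($U{\left(q,O \right)} = - 3 \cdot 1 q O = - 3 q O = - 3 O q$)
$x{\left(R \right)} = -2 - 12 R^{2}$ ($x{\left(R \right)} = \left(-3\right) 4 R R - 2 = - 12 R R - 2 = - 12 R^{2} - 2 = -2 - 12 R^{2}$)
$- x{\left(I{\left(-9,Y{\left(6 \right)} \right)} \right)} = - (-2 - 12 \left(\left(8 + 6\right) - -9\right)^{2}) = - (-2 - 12 \left(14 + 9\right)^{2}) = - (-2 - 12 \cdot 23^{2}) = - (-2 - 6348) = \left(-1\right) \left(-6350\right) = 6350$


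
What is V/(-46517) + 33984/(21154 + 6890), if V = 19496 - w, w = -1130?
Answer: 27844394/36236743 ≈ 0.76840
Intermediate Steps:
V = 20626 (V = 19496 - 1*(-1130) = 19496 + 1130 = 20626)
V/(-46517) + 33984/(21154 + 6890) = 20626/(-46517) + 33984/(21154 + 6890) = 20626*(-1/46517) + 33984/28044 = -20626/46517 + 33984*(1/28044) = -20626/46517 + 944/779 = 27844394/36236743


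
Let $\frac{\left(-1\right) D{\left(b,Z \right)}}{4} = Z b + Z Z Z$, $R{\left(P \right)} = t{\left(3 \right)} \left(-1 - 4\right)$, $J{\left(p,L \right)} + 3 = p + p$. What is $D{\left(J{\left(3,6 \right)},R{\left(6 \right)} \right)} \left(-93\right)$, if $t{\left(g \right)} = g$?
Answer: $-1272240$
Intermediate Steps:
$J{\left(p,L \right)} = -3 + 2 p$ ($J{\left(p,L \right)} = -3 + \left(p + p\right) = -3 + 2 p$)
$R{\left(P \right)} = -15$ ($R{\left(P \right)} = 3 \left(-1 - 4\right) = 3 \left(-5\right) = -15$)
$D{\left(b,Z \right)} = - 4 Z^{3} - 4 Z b$ ($D{\left(b,Z \right)} = - 4 \left(Z b + Z Z Z\right) = - 4 \left(Z b + Z^{2} Z\right) = - 4 \left(Z b + Z^{3}\right) = - 4 \left(Z^{3} + Z b\right) = - 4 Z^{3} - 4 Z b$)
$D{\left(J{\left(3,6 \right)},R{\left(6 \right)} \right)} \left(-93\right) = \left(-4\right) \left(-15\right) \left(\left(-3 + 2 \cdot 3\right) + \left(-15\right)^{2}\right) \left(-93\right) = \left(-4\right) \left(-15\right) \left(\left(-3 + 6\right) + 225\right) \left(-93\right) = \left(-4\right) \left(-15\right) \left(3 + 225\right) \left(-93\right) = \left(-4\right) \left(-15\right) 228 \left(-93\right) = 13680 \left(-93\right) = -1272240$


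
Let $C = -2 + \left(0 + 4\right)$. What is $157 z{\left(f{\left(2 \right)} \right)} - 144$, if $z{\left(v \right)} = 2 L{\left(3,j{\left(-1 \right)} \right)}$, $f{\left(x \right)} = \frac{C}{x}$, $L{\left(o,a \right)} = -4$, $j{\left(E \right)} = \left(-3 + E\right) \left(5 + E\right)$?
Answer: $-1400$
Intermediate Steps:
$C = 2$ ($C = -2 + 4 = 2$)
$f{\left(x \right)} = \frac{2}{x}$
$z{\left(v \right)} = -8$ ($z{\left(v \right)} = 2 \left(-4\right) = -8$)
$157 z{\left(f{\left(2 \right)} \right)} - 144 = 157 \left(-8\right) - 144 = -1256 - 144 = -1400$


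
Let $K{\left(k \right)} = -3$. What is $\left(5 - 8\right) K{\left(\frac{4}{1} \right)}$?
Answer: $9$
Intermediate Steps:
$\left(5 - 8\right) K{\left(\frac{4}{1} \right)} = \left(5 - 8\right) \left(-3\right) = \left(-3\right) \left(-3\right) = 9$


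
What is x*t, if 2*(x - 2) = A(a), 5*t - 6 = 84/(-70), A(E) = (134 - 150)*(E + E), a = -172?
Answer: 66096/25 ≈ 2643.8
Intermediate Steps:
A(E) = -32*E
t = 24/25 (t = 6/5 + (84/(-70))/5 = 6/5 + (84*(-1/70))/5 = 6/5 + (1/5)*(-6/5) = 6/5 - 6/25 = 24/25 ≈ 0.96000)
x = 2754 (x = 2 + (-32*(-172))/2 = 2 + (1/2)*5504 = 2 + 2752 = 2754)
x*t = 2754*(24/25) = 66096/25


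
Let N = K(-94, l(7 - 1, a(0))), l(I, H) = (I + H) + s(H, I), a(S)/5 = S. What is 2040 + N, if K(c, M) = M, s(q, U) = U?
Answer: 2052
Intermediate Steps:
a(S) = 5*S
l(I, H) = H + 2*I (l(I, H) = (I + H) + I = (H + I) + I = H + 2*I)
N = 12 (N = 5*0 + 2*(7 - 1) = 0 + 2*6 = 0 + 12 = 12)
2040 + N = 2040 + 12 = 2052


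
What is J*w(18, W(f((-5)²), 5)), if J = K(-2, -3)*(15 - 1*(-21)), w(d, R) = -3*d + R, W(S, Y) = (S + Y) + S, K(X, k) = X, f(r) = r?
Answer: -72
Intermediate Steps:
W(S, Y) = Y + 2*S
w(d, R) = R - 3*d
J = -72 (J = -2*(15 - 1*(-21)) = -2*(15 + 21) = -2*36 = -72)
J*w(18, W(f((-5)²), 5)) = -72*((5 + 2*(-5)²) - 3*18) = -72*((5 + 2*25) - 54) = -72*((5 + 50) - 54) = -72*(55 - 54) = -72*1 = -72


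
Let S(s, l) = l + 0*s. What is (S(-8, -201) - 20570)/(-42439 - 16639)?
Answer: 20771/59078 ≈ 0.35159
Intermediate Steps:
S(s, l) = l (S(s, l) = l + 0 = l)
(S(-8, -201) - 20570)/(-42439 - 16639) = (-201 - 20570)/(-42439 - 16639) = -20771/(-59078) = -20771*(-1/59078) = 20771/59078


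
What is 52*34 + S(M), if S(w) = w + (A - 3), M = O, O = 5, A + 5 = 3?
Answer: 1768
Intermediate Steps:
A = -2 (A = -5 + 3 = -2)
M = 5
S(w) = -5 + w (S(w) = w + (-2 - 3) = w - 5 = -5 + w)
52*34 + S(M) = 52*34 + (-5 + 5) = 1768 + 0 = 1768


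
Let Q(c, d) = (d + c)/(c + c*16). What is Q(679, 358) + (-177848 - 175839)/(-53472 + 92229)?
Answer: -237789296/26316003 ≈ -9.0359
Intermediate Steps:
Q(c, d) = (c + d)/(17*c) (Q(c, d) = (c + d)/(c + 16*c) = (c + d)/((17*c)) = (c + d)*(1/(17*c)) = (c + d)/(17*c))
Q(679, 358) + (-177848 - 175839)/(-53472 + 92229) = (1/17)*(679 + 358)/679 + (-177848 - 175839)/(-53472 + 92229) = (1/17)*(1/679)*1037 - 353687/38757 = 61/679 - 353687*1/38757 = 61/679 - 353687/38757 = -237789296/26316003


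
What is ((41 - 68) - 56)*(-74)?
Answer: 6142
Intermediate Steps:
((41 - 68) - 56)*(-74) = (-27 - 56)*(-74) = -83*(-74) = 6142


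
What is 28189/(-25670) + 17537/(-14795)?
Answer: -173446209/75957530 ≈ -2.2835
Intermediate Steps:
28189/(-25670) + 17537/(-14795) = 28189*(-1/25670) + 17537*(-1/14795) = -28189/25670 - 17537/14795 = -173446209/75957530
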